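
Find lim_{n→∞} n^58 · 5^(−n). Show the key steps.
lim = 0

Exponentials with base > 1 dominate every fixed polynomial: for any fixed c, n^c / 5^n → 0 as n → ∞ (e.g. by the ratio test, or by writing 5^n = e^(n ln 5) and noting e^(n ln 5) / n^c → ∞). Hence n^58 · 5^(−n) = n^58 / 5^n → 0.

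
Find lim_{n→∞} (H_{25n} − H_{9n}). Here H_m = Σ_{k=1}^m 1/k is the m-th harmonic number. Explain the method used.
lim = ln(25/9)

Euler-Maclaurin gives H_m = ln m + γ + 1/(2m) + O(1/m^2). The γ and O(1/m) terms cancel in the difference:
  H_{25n} − H_{9n} = ln(25n) − ln(9n) + O(1/n) = ln(25/9) + O(1/n).
Hence the limit is ln(25/9).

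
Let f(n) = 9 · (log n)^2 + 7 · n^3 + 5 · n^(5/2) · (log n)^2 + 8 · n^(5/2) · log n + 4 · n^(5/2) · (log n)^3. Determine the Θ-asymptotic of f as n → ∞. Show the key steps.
f(n) ∈ Θ(n^3)

Compare the terms by growth order. For large n, n^a · (log n)^b dominates n^a' · (log n)^b' iff a > a', or (a = a' and b > b'). Ranking the 5 terms shows the dominant one is 7 · n^3. Hence f(n) ∈ Θ(n^3).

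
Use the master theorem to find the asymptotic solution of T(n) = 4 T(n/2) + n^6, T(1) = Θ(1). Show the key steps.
T(n) = Θ(n^6)

log_2 4 ≈ 2.000. f(n) = n^6 dominates n^(log_2 4) since 6 > 2.000, and the regularity condition a·f(n/b) = 4·(n/2)^6 = (4/64)·n^6 ≤ c·f(n) holds with c = 4/64 ≈ 0.0625 < 1. So this is Case 3: T(n) = Θ(f(n)) = Θ(n^6).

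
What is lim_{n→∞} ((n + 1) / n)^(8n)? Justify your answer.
lim = e^8

Rewrite as (1 + 1/n)^(8n). By the standard limit (1 + x/n)^n → e^x, we have (1 + 1/n)^n → e^1, and raising to the 8th power gives e^8.
More precisely, ln[(1 + 1/n)^(8n)] = 8n · ln(1 + 1/n) = 8n · (1/n + O(1/n^2)) = 8 + O(1/n) → 8.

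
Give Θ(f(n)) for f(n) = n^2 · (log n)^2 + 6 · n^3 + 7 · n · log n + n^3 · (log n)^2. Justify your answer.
f(n) ∈ Θ(n^3 · (log n)^2)

Compare the terms by growth order. For large n, n^a · (log n)^b dominates n^a' · (log n)^b' iff a > a', or (a = a' and b > b'). Ranking the 4 terms shows the dominant one is n^3 · (log n)^2. Hence f(n) ∈ Θ(n^3 · (log n)^2).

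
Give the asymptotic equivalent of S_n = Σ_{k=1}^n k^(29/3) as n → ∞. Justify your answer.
S_n ~ (3/32) · n^(32/3)

Integral comparison: Σ_{k=1}^n k^(29/3) = ∫_0^n x^(29/3) dx + O(n^(29/3)). The integral is n^(1 + 29/3) / (1 + 29/3) = n^((29+3)/3) / ((29+3)/3) = (3/32) · n^(32/3).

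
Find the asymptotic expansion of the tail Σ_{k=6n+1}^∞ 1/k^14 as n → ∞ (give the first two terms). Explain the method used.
Σ_{k>6n} 1/k^14 = 1/(13 · (6n)^13) − 1/(2 · (6n)^14) + O(1/(6n)^15)

Compare to the integral: ∫_{6n}^∞ x^(−14) dx = [−x^(−13)/13]_{6n}^∞ = 1/((14−1)·(6n)^13). The Euler-Maclaurin correction adds −f(6n)/2 = −1/(2·(6n)^14). Euler-Maclaurin then gives
  Σ_{k>6n} 1/k^14 = ∫_{6n}^∞ dx/x^14 − 1/(2·(6n)^14) + O(1/(6n)^15).
(Equivalently this is ζ(14) − Σ_{k≤6n} 1/k^14.)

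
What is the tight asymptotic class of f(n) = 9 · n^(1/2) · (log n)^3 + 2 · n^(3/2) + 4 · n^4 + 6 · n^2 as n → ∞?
f(n) ∈ Θ(n^4)

Compare the terms by growth order. For large n, n^a · (log n)^b dominates n^a' · (log n)^b' iff a > a', or (a = a' and b > b'). Ranking the 4 terms shows the dominant one is 4 · n^4. Hence f(n) ∈ Θ(n^4).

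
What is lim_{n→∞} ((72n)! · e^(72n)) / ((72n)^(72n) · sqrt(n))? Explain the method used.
lim = sqrt(2π·72)

Stirling: (72n)! ~ sqrt(2π·72n) · (72n/e)^(72n). Hence
  (72n)! · e^(72n) / (72n)^(72n) ~ sqrt(2π·72n).
Dividing by sqrt(n): sqrt(2π·72n) / sqrt(n) = sqrt(2π·72) · n^((1−1)/2), so the limit is sqrt(2π·72).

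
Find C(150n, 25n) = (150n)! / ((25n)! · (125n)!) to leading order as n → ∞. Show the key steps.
C(150n, 25n) ~ (46656/3125)^(25n) · sqrt(3/(5π·25n))

Write N = 25n. Apply Stirling to each factorial:
  (6N)! ~ sqrt(2π·6N) · (6N/e)^(6N),
  N! ~ sqrt(2π N) · (N/e)^N,
  (5N)! ~ sqrt(2π·5N) · (5N/e)^(5N).
The exponential factors combine to (6N)^(6N) / (N^N · (5N)^(5N)) = 6^(6N)/5^(5N) = (6^6/5^5)^N = (46656/3125)^N.
The square-root prefactors combine to sqrt(2π·6N) / (sqrt(2π N)·sqrt(2π·5N)) = sqrt(6 / (2π·5·N)) = sqrt(3/(5π·25n)).
Substituting N = 25n: C(150n, 25n) ~ (46656/3125)^(25n) · sqrt(3/(5π·25n)).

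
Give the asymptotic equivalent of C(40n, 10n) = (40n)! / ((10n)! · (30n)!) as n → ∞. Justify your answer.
C(40n, 10n) ~ (256/27)^(10n) · sqrt(2/(3π·10n))

Write N = 10n. Apply Stirling to each factorial:
  (4N)! ~ sqrt(2π·4N) · (4N/e)^(4N),
  N! ~ sqrt(2π N) · (N/e)^N,
  (3N)! ~ sqrt(2π·3N) · (3N/e)^(3N).
The exponential factors combine to (4N)^(4N) / (N^N · (3N)^(3N)) = 4^(4N)/3^(3N) = (4^4/3^3)^N = (256/27)^N.
The square-root prefactors combine to sqrt(2π·4N) / (sqrt(2π N)·sqrt(2π·3N)) = sqrt(4 / (2π·3·N)) = sqrt(2/(3π·10n)).
Substituting N = 10n: C(40n, 10n) ~ (256/27)^(10n) · sqrt(2/(3π·10n)).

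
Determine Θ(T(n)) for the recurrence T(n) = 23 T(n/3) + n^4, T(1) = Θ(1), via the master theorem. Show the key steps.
T(n) = Θ(n^4)

log_3 23 ≈ 2.854. f(n) = n^4 dominates n^(log_3 23) since 4 > 2.854, and the regularity condition a·f(n/b) = 23·(n/3)^4 = (23/81)·n^4 ≤ c·f(n) holds with c = 23/81 ≈ 0.284 < 1. So this is Case 3: T(n) = Θ(f(n)) = Θ(n^4).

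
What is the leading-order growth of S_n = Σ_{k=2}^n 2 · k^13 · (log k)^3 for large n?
S_n ~ n^14 · (log n)^3 / 7

By integral comparison, S_n = ∫_1^n 2 · x^13 · (log x)^3 dx + O(n^13 · (log n)^3). For the integral, the leading term of ∫_1^n x^13 (log x)^3 dx is n^14/14 · (log n)^3 (by repeated integration by parts; each step lowers the log-exponent and produces a relatively O(1/log n) correction). Hence S_n ~ n^14 · (log n)^3 / 7.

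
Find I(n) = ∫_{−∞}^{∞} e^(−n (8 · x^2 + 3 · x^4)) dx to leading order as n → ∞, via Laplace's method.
I(n) ~ sqrt(π/(8n))

φ(x) = 8 · x^2 + 3 · x^4 has its unique global minimum at x* = 0 (since φ'(x) = 16x + 12x^3 = 0 only at x = 0 for real x with both coefficients positive, and φ → ∞ as |x| → ∞). At x* = 0, φ(0) = 0 and φ''(0) = 16. Laplace's method then gives
  I(n) ~ sqrt(2π / (n · φ''(0))) · e^(−n φ(0)) = sqrt(2π / (16n)) = sqrt(π/(8n)).
The 3 · x^4 term contributes only at subleading order (an O(1/n) relative correction).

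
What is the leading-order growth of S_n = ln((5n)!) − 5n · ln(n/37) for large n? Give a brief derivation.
S_n ~ 5n · (ln 185 − 1) + O(ln n)

Stirling: ln((5n)!) = 5n ln(5n) − 5n + O(ln n).
  S_n = 5n ln(5n) − 5n − 5n ln(n/37) + O(ln n)
      = 5n ln(5n) − 5n ln n + 5n ln 37 − 5n + O(ln n)
      = 5n ln 5 + 5n ln 37 − 5n + O(ln n)
      = 5n (ln 185 − 1) + O(ln n).
Numerically ln(185) − 1 ≈ 4.2204.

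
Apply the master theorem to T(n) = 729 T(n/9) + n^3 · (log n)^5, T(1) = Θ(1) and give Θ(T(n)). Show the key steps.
T(n) = Θ(n^3 · (log n)^6)

Here log_9 729 = 3 and f(n) = n^3 · (log n)^5 = Θ(n^(log_9 729) · (log n)^5). This is the extended Case 2 of the master theorem (f matches the critical exponent up to log factors), giving T(n) = Θ(n^(log_9 729) · (log n)^(5+1)) = Θ(n^3 · (log n)^6).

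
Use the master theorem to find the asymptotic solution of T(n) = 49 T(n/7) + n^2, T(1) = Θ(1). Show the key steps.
T(n) = Θ(n^2 log n)

log_7 49 = 2, and f(n) = n^2 = Θ(n^(log_7 49)). This is Case 2 of the master theorem: T(n) = Θ(f(n) · log n) = Θ(n^2 log n).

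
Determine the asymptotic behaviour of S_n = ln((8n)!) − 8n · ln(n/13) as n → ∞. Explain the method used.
S_n ~ 8n · (ln 104 − 1) + O(ln n)

Stirling: ln((8n)!) = 8n ln(8n) − 8n + O(ln n).
  S_n = 8n ln(8n) − 8n − 8n ln(n/13) + O(ln n)
      = 8n ln(8n) − 8n ln n + 8n ln 13 − 8n + O(ln n)
      = 8n ln 8 + 8n ln 13 − 8n + O(ln n)
      = 8n (ln 104 − 1) + O(ln n).
Numerically ln(104) − 1 ≈ 3.6444.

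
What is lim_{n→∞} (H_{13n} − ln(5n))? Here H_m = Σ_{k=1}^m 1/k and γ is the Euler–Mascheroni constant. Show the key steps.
lim = ln(13/5) + γ

By Euler-Maclaurin, H_m = ln m + γ + O(1/m). So
  H_{13n} − ln(5n) = ln(13n) + γ − ln(5n) + O(1/n)
                       = ln(13/5) + γ + O(1/n).
Hence the limit is ln(13/5) + γ.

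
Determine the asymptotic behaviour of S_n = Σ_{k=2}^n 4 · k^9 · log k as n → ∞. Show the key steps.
S_n ~ 2 · n^10 log n / 5 − n^10 / 25

By integral comparison, S_n = ∫_1^n 4 · x^9 · log x dx + O(n^9 · log n). For the integral, ∫ x^9 log x dx = n^10 log n / 10 − n^10/100 (integration by parts). Hence S_n ~ 2 · n^10 log n / 5 − n^10 / 25.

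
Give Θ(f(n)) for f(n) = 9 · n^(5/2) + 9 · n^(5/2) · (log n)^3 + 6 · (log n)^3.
f(n) ∈ Θ(n^(5/2) · (log n)^3)

Compare the terms by growth order. For large n, n^a · (log n)^b dominates n^a' · (log n)^b' iff a > a', or (a = a' and b > b'). Ranking the 3 terms shows the dominant one is 9 · n^(5/2) · (log n)^3. Hence f(n) ∈ Θ(n^(5/2) · (log n)^3).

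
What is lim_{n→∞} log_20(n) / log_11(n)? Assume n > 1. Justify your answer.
lim = ln(11) / ln(20) = log_20(11)

Change of base: log_20(n) = ln n / ln 20 and log_11(n) = ln n / ln 11. The ratio is (ln n / ln 20) · (ln 11 / ln n) = ln 11 / ln 20, a constant independent of n. So the limit is ln 11 / ln 20 = log_20(11).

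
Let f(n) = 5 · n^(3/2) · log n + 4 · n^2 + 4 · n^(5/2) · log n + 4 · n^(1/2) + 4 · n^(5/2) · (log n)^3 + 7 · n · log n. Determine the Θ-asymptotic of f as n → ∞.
f(n) ∈ Θ(n^(5/2) · (log n)^3)

Compare the terms by growth order. For large n, n^a · (log n)^b dominates n^a' · (log n)^b' iff a > a', or (a = a' and b > b'). Ranking the 6 terms shows the dominant one is 4 · n^(5/2) · (log n)^3. Hence f(n) ∈ Θ(n^(5/2) · (log n)^3).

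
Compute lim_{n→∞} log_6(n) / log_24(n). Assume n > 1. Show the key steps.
lim = ln(24) / ln(6) = log_6(24)

Change of base: log_6(n) = ln n / ln 6 and log_24(n) = ln n / ln 24. The ratio is (ln n / ln 6) · (ln 24 / ln n) = ln 24 / ln 6, a constant independent of n. So the limit is ln 24 / ln 6 = log_6(24).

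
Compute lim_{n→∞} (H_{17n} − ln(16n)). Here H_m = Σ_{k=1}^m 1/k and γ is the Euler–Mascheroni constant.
lim = ln(17/16) + γ

By Euler-Maclaurin, H_m = ln m + γ + O(1/m). So
  H_{17n} − ln(16n) = ln(17n) + γ − ln(16n) + O(1/n)
                       = ln(17/16) + γ + O(1/n).
Hence the limit is ln(17/16) + γ.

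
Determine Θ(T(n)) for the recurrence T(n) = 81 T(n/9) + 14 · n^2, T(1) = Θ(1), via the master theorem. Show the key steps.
T(n) = Θ(n^2 log n)

log_9 81 = 2, and f(n) = 14 · n^2 = Θ(n^(log_9 81)). This is Case 2 of the master theorem: T(n) = Θ(f(n) · log n) = Θ(n^2 log n).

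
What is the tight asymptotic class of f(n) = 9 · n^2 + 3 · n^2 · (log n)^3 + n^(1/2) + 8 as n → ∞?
f(n) ∈ Θ(n^2 · (log n)^3)

Compare the terms by growth order. For large n, n^a · (log n)^b dominates n^a' · (log n)^b' iff a > a', or (a = a' and b > b'). Ranking the 4 terms shows the dominant one is 3 · n^2 · (log n)^3. Hence f(n) ∈ Θ(n^2 · (log n)^3).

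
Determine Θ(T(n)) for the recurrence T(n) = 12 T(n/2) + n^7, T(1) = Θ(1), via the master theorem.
T(n) = Θ(n^7)

log_2 12 ≈ 3.585. f(n) = n^7 dominates n^(log_2 12) since 7 > 3.585, and the regularity condition a·f(n/b) = 12·(n/2)^7 = (12/128)·n^7 ≤ c·f(n) holds with c = 12/128 ≈ 0.0938 < 1. So this is Case 3: T(n) = Θ(f(n)) = Θ(n^7).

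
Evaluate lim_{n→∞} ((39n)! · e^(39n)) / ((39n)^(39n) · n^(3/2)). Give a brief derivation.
lim = 0

Stirling: (39n)! ~ sqrt(2π·39n) · (39n/e)^(39n). Hence
  (39n)! · e^(39n) / (39n)^(39n) ~ sqrt(2π·39n).
Dividing by n^(3/2): sqrt(2π·39n) / n^(3/2) = sqrt(2π·39) · n^((1−3)/2), so the expression behaves like sqrt(2π·39) · n^((1−3)/2) → 0.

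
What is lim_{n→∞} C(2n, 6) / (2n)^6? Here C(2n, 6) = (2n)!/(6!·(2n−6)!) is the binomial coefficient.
lim = 1/6! = 1/720

With N = 2n → ∞: C(N, 6) / N^6 = [N(N−1)…(N−5)] / (6! · N^6) = (1/6!) · 1 · (1 − 1/(2n)) · … · (1 − 5/(2n)). Each factor → 1 as N → ∞, so the limit is 1/6! = 1/720.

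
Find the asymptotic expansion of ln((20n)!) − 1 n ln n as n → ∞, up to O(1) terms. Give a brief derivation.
ln((20n)!) − 1 n ln n = 19 n ln n + 20(ln 20 − 1) n + (1/2) ln(2π·20n) + O(1/n)

Stirling: ln((20n)!) = 20n ln(20n) − 20n + (1/2) ln(2π·20n) + O(1/n).
Expand 20n ln(20n) = 20n (ln n + ln 20) = 20n ln n + 20n ln 20.
Subtract 1n ln n: leading term is (20 − 1) n ln n = 19 n ln n. The next term is 20n ln 20 − 20n = 20(ln 20 − 1) n. Then the (1/2) ln(2π·20n) correction.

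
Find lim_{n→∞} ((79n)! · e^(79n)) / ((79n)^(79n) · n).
lim = 0

Stirling: (79n)! ~ sqrt(2π·79n) · (79n/e)^(79n). Hence
  (79n)! · e^(79n) / (79n)^(79n) ~ sqrt(2π·79n).
Dividing by n: sqrt(2π·79n) / n = sqrt(2π·79) · n^((1−2)/2), so the expression behaves like sqrt(2π·79) · n^((1−2)/2) → 0.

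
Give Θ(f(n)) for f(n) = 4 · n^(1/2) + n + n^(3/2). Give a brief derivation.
f(n) ∈ Θ(n^(3/2))

Compare the terms by growth order. For large n, n^a · (log n)^b dominates n^a' · (log n)^b' iff a > a', or (a = a' and b > b'). Ranking the 3 terms shows the dominant one is n^(3/2). Hence f(n) ∈ Θ(n^(3/2)).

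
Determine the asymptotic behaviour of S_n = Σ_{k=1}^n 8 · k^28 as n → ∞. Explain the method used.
S_n ~ 8 · n^29 / 29

By integral comparison (Euler-Maclaurin), Σ_{k=1}^n 8 · k^28 = 8 · ∫_0^n x^28 dx + O(n^28) = 8 · n^29/29 + O(n^28). (Equivalently, Faulhaber's formula gives the same leading term.)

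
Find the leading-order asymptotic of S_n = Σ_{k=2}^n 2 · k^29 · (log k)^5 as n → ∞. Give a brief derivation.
S_n ~ n^30 · (log n)^5 / 15

By integral comparison, S_n = ∫_1^n 2 · x^29 · (log x)^5 dx + O(n^29 · (log n)^5). For the integral, the leading term of ∫_1^n x^29 (log x)^5 dx is n^30/30 · (log n)^5 (by repeated integration by parts; each step lowers the log-exponent and produces a relatively O(1/log n) correction). Hence S_n ~ n^30 · (log n)^5 / 15.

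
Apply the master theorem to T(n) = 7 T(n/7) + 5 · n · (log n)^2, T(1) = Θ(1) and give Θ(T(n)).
T(n) = Θ(n · (log n)^3)

Here log_7 7 = 1 and f(n) = 5 · n · (log n)^2 = Θ(n^(log_7 7) · (log n)^2). This is the extended Case 2 of the master theorem (f matches the critical exponent up to log factors), giving T(n) = Θ(n^(log_7 7) · (log n)^(2+1)) = Θ(n · (log n)^3).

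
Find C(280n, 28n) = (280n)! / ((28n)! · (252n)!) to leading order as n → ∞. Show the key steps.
C(280n, 28n) ~ (10000000000/387420489)^(28n) · sqrt(5/(9π·28n))

Write N = 28n. Apply Stirling to each factorial:
  (10N)! ~ sqrt(2π·10N) · (10N/e)^(10N),
  N! ~ sqrt(2π N) · (N/e)^N,
  (9N)! ~ sqrt(2π·9N) · (9N/e)^(9N).
The exponential factors combine to (10N)^(10N) / (N^N · (9N)^(9N)) = 10^(10N)/9^(9N) = (10^10/9^9)^N = (10000000000/387420489)^N.
The square-root prefactors combine to sqrt(2π·10N) / (sqrt(2π N)·sqrt(2π·9N)) = sqrt(10 / (2π·9·N)) = sqrt(5/(9π·28n)).
Substituting N = 28n: C(280n, 28n) ~ (10000000000/387420489)^(28n) · sqrt(5/(9π·28n)).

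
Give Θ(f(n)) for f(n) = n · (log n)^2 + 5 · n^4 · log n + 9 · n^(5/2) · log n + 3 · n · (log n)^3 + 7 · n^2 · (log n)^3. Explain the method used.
f(n) ∈ Θ(n^4 · log n)

Compare the terms by growth order. For large n, n^a · (log n)^b dominates n^a' · (log n)^b' iff a > a', or (a = a' and b > b'). Ranking the 5 terms shows the dominant one is 5 · n^4 · log n. Hence f(n) ∈ Θ(n^4 · log n).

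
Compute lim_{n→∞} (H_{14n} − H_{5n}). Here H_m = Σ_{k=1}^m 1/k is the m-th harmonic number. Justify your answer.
lim = ln(14/5)

Euler-Maclaurin gives H_m = ln m + γ + 1/(2m) + O(1/m^2). The γ and O(1/m) terms cancel in the difference:
  H_{14n} − H_{5n} = ln(14n) − ln(5n) + O(1/n) = ln(14/5) + O(1/n).
Hence the limit is ln(14/5).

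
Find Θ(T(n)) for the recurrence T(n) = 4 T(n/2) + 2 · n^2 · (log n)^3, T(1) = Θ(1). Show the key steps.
T(n) = Θ(n^2 · (log n)^4)

Here log_2 4 = 2 and f(n) = 2 · n^2 · (log n)^3 = Θ(n^(log_2 4) · (log n)^3). This is the extended Case 2 of the master theorem (f matches the critical exponent up to log factors), giving T(n) = Θ(n^(log_2 4) · (log n)^(3+1)) = Θ(n^2 · (log n)^4).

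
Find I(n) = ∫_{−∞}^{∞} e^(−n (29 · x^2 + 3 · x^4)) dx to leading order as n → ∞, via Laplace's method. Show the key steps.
I(n) ~ sqrt(π/(29n))

φ(x) = 29 · x^2 + 3 · x^4 has its unique global minimum at x* = 0 (since φ'(x) = 58x + 12x^3 = 0 only at x = 0 for real x with both coefficients positive, and φ → ∞ as |x| → ∞). At x* = 0, φ(0) = 0 and φ''(0) = 58. Laplace's method then gives
  I(n) ~ sqrt(2π / (n · φ''(0))) · e^(−n φ(0)) = sqrt(2π / (58n)) = sqrt(π/(29n)).
The 3 · x^4 term contributes only at subleading order (an O(1/n) relative correction).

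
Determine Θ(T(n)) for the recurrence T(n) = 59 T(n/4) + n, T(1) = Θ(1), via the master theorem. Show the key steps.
T(n) = Θ(n^(log_4 59))

Master theorem: compare f(n) = n to n^(log_4 59) where log_4 59 ≈ 2.941. Since 1 < log_4 59, we have f(n) = O(n^(log_4 59 − ε)) for some ε > 0 — Case 1. Hence T(n) = Θ(n^(log_4 59)).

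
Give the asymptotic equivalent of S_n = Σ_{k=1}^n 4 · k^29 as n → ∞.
S_n ~ 2 · n^30 / 15

By integral comparison (Euler-Maclaurin), Σ_{k=1}^n 4 · k^29 = 4 · ∫_0^n x^29 dx + O(n^29) = 4 · n^30/30 = 2 · n^30 / 15 + O(n^29). (Equivalently, Faulhaber's formula gives the same leading term.)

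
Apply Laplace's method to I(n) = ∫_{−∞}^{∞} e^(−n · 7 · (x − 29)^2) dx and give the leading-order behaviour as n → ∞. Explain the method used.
I(n) = sqrt(π/(7n))

Here φ(x) = 7 · (x − 29)^2 has its unique minimum at x* = 29 with φ(x*) = 0 and φ''(x*) = 14. Laplace's method gives
  I(n) ~ e^(−n φ(x*)) · sqrt(2π / (n · φ''(x*))) = sqrt(2π / (14n)) = sqrt(π/(7n)).
This is exact: substituting u = (x − 29)·sqrt(7n) gives I(n) = (1/sqrt(7n)) ∫_{−∞}^{∞} e^(−u^2) du = sqrt(π/(7n)).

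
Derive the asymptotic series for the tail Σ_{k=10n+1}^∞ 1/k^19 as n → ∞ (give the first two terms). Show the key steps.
Σ_{k>10n} 1/k^19 = 1/(18 · (10n)^18) − 1/(2 · (10n)^19) + O(1/(10n)^20)

Compare to the integral: ∫_{10n}^∞ x^(−19) dx = [−x^(−18)/18]_{10n}^∞ = 1/((19−1)·(10n)^18). The Euler-Maclaurin correction adds −f(10n)/2 = −1/(2·(10n)^19). Euler-Maclaurin then gives
  Σ_{k>10n} 1/k^19 = ∫_{10n}^∞ dx/x^19 − 1/(2·(10n)^19) + O(1/(10n)^20).
(Equivalently this is ζ(19) − Σ_{k≤10n} 1/k^19.)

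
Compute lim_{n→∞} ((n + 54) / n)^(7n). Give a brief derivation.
lim = e^378

Rewrite as (1 + 54/n)^(7n). By the standard limit (1 + x/n)^n → e^x, we have (1 + 54/n)^n → e^54, and raising to the 7th power gives e^378.
More precisely, ln[(1 + 54/n)^(7n)] = 7n · ln(1 + 54/n) = 7n · (54/n + O(1/n^2)) = 378 + O(1/n) → 378.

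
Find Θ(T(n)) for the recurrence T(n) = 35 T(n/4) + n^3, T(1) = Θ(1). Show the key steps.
T(n) = Θ(n^3)

log_4 35 ≈ 2.565. f(n) = n^3 dominates n^(log_4 35) since 3 > 2.565, and the regularity condition a·f(n/b) = 35·(n/4)^3 = (35/64)·n^3 ≤ c·f(n) holds with c = 35/64 ≈ 0.547 < 1. So this is Case 3: T(n) = Θ(f(n)) = Θ(n^3).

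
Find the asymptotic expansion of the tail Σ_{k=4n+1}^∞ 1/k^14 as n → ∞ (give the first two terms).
Σ_{k>4n} 1/k^14 = 1/(13 · (4n)^13) − 1/(2 · (4n)^14) + O(1/(4n)^15)

Compare to the integral: ∫_{4n}^∞ x^(−14) dx = [−x^(−13)/13]_{4n}^∞ = 1/((14−1)·(4n)^13). The Euler-Maclaurin correction adds −f(4n)/2 = −1/(2·(4n)^14). Euler-Maclaurin then gives
  Σ_{k>4n} 1/k^14 = ∫_{4n}^∞ dx/x^14 − 1/(2·(4n)^14) + O(1/(4n)^15).
(Equivalently this is ζ(14) − Σ_{k≤4n} 1/k^14.)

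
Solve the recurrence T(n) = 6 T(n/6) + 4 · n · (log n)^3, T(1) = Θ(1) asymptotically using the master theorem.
T(n) = Θ(n · (log n)^4)

Here log_6 6 = 1 and f(n) = 4 · n · (log n)^3 = Θ(n^(log_6 6) · (log n)^3). This is the extended Case 2 of the master theorem (f matches the critical exponent up to log factors), giving T(n) = Θ(n^(log_6 6) · (log n)^(3+1)) = Θ(n · (log n)^4).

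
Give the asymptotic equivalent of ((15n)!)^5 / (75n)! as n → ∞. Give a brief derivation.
((15n)!)^5/(75n)! ~ ((2π·15n)^(4/2) / sqrt(5)) · 5^(−5·15n)  →  0

Write N = 15n. Stirling: N! ~ sqrt(2π N)(N/e)^N and (5N)! ~ sqrt(2π·5N)·(5N/e)^(5N).
  (N!)^5/(5N)! ~ (2π N)^(5/2) (N/e)^(5N) / [sqrt(2π·5N) (5N/e)^(5N)]
     = (2π N)^(5/2) / sqrt(2π·5N) · (N/(5N))^(5N)
     = (2π N)^((5−1)/2) / sqrt(5) · 5^(−5N).
Since 5^5 > 1, the factor 5^(−5N) decays exponentially, so the ratio → 0. Substituting N = 15n gives the stated form.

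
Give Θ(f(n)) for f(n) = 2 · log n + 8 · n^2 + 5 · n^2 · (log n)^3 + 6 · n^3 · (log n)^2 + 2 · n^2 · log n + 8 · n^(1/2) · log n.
f(n) ∈ Θ(n^3 · (log n)^2)

Compare the terms by growth order. For large n, n^a · (log n)^b dominates n^a' · (log n)^b' iff a > a', or (a = a' and b > b'). Ranking the 6 terms shows the dominant one is 6 · n^3 · (log n)^2. Hence f(n) ∈ Θ(n^3 · (log n)^2).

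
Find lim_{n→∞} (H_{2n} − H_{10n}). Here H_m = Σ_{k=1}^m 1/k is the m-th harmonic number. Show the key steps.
lim = ln(2/10) = −ln 5

Euler-Maclaurin gives H_m = ln m + γ + 1/(2m) + O(1/m^2). The γ and O(1/m) terms cancel in the difference:
  H_{2n} − H_{10n} = ln(2n) − ln(10n) + O(1/n) = ln(2/10) + O(1/n).
Hence the limit is ln(2/10) = −ln 5.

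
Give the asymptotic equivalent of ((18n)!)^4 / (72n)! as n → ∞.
((18n)!)^4/(72n)! ~ ((2π·18n)^(3/2) / 2) · 4^(−4·18n)  →  0

Write N = 18n. Stirling: N! ~ sqrt(2π N)(N/e)^N and (4N)! ~ sqrt(2π·4N)·(4N/e)^(4N).
  (N!)^4/(4N)! ~ (2π N)^(4/2) (N/e)^(4N) / [sqrt(2π·4N) (4N/e)^(4N)]
     = (2π N)^(4/2) / sqrt(2π·4N) · (N/(4N))^(4N)
     = (2π N)^((4−1)/2) / 2 · 4^(−4N).
Since 4^4 > 1, the factor 4^(−4N) decays exponentially, so the ratio → 0. Substituting N = 18n gives the stated form.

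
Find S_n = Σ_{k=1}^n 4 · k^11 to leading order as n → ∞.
S_n ~ n^12 / 3

By integral comparison (Euler-Maclaurin), Σ_{k=1}^n 4 · k^11 = 4 · ∫_0^n x^11 dx + O(n^11) = 4 · n^12/12 = n^12 / 3 + O(n^11). (Equivalently, Faulhaber's formula gives the same leading term.)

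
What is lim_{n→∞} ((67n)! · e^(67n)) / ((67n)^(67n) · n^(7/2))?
lim = 0

Stirling: (67n)! ~ sqrt(2π·67n) · (67n/e)^(67n). Hence
  (67n)! · e^(67n) / (67n)^(67n) ~ sqrt(2π·67n).
Dividing by n^(7/2): sqrt(2π·67n) / n^(7/2) = sqrt(2π·67) · n^((1−7)/2), so the expression behaves like sqrt(2π·67) · n^((1−7)/2) → 0.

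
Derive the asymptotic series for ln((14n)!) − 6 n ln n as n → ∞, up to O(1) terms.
ln((14n)!) − 6 n ln n = 8 n ln n + 14(ln 14 − 1) n + (1/2) ln(2π·14n) + O(1/n)

Stirling: ln((14n)!) = 14n ln(14n) − 14n + (1/2) ln(2π·14n) + O(1/n).
Expand 14n ln(14n) = 14n (ln n + ln 14) = 14n ln n + 14n ln 14.
Subtract 6n ln n: leading term is (14 − 6) n ln n = 8 n ln n. The next term is 14n ln 14 − 14n = 14(ln 14 − 1) n. Then the (1/2) ln(2π·14n) correction.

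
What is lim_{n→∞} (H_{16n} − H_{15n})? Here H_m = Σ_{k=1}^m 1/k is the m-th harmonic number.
lim = ln(16/15)

Euler-Maclaurin gives H_m = ln m + γ + 1/(2m) + O(1/m^2). The γ and O(1/m) terms cancel in the difference:
  H_{16n} − H_{15n} = ln(16n) − ln(15n) + O(1/n) = ln(16/15) + O(1/n).
Hence the limit is ln(16/15).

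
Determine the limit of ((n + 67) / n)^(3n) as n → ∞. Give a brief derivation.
lim = e^201

Rewrite as (1 + 67/n)^(3n). By the standard limit (1 + x/n)^n → e^x, we have (1 + 67/n)^n → e^67, and raising to the 3rd power gives e^201.
More precisely, ln[(1 + 67/n)^(3n)] = 3n · ln(1 + 67/n) = 3n · (67/n + O(1/n^2)) = 201 + O(1/n) → 201.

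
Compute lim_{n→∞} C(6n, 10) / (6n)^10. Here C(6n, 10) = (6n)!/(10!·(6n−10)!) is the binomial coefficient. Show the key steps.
lim = 1/10! = 1/3628800

With N = 6n → ∞: C(N, 10) / N^10 = [N(N−1)…(N−9)] / (10! · N^10) = (1/10!) · 1 · (1 − 1/(6n)) · … · (1 − 9/(6n)). Each factor → 1 as N → ∞, so the limit is 1/10! = 1/3628800.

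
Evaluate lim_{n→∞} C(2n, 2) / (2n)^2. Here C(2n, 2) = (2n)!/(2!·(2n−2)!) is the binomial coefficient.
lim = 1/2! = 1/2

With N = 2n → ∞: C(N, 2) / N^2 = [N(N−1)…(N−1)] / (2! · N^2) = (1/2!) · 1 · (1 − 1/(2n)). Each factor → 1 as N → ∞, so the limit is 1/2! = 1/2.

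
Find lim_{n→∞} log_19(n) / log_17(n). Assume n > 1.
lim = ln(17) / ln(19) = log_19(17)

Change of base: log_19(n) = ln n / ln 19 and log_17(n) = ln n / ln 17. The ratio is (ln n / ln 19) · (ln 17 / ln n) = ln 17 / ln 19, a constant independent of n. So the limit is ln 17 / ln 19 = log_19(17).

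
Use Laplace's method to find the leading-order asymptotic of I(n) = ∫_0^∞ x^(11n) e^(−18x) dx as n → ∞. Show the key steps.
I(n) ~ (sqrt(2π·11n) / 18) · (11n/(18e))^(11n)

Write the integrand as exp(11n ln x − 18x) and set f(x) = 11n ln x − 18x. Then f'(x) = 11n/x − 18 = 0 at x* = 11n/18, and f''(x*) = −11n/x*^2 = −18^2/(11n). Laplace's method (interior maximum) gives
  I(n) ~ e^(f(x*)) · sqrt(2π / |f''(x*)|)
        = exp(11n ln(11n/18) − 11n) · sqrt(2π · 11n / 18^2)
        = (11n/18)^(11n) e^(−11n) · sqrt(2π·11n) / 18
        = (sqrt(2π·11n) / 18) · (11n/(18e))^(11n).
This matches Γ(11n+1)/18^(11n+1) with Stirling applied to Γ.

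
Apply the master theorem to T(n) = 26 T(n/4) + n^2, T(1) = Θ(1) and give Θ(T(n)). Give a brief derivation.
T(n) = Θ(n^(log_4 26))

Master theorem: compare f(n) = n^2 to n^(log_4 26) where log_4 26 ≈ 2.350. Since 2 < log_4 26, we have f(n) = O(n^(log_4 26 − ε)) for some ε > 0 — Case 1. Hence T(n) = Θ(n^(log_4 26)).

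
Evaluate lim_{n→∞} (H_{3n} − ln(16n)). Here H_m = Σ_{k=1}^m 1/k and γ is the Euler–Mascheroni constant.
lim = ln(3/16) + γ

By Euler-Maclaurin, H_m = ln m + γ + O(1/m). So
  H_{3n} − ln(16n) = ln(3n) + γ − ln(16n) + O(1/n)
                       = ln(3/16) + γ + O(1/n).
Hence the limit is ln(3/16) + γ.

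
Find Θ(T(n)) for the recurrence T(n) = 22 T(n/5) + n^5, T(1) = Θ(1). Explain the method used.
T(n) = Θ(n^5)

log_5 22 ≈ 1.921. f(n) = n^5 dominates n^(log_5 22) since 5 > 1.921, and the regularity condition a·f(n/b) = 22·(n/5)^5 = (22/3125)·n^5 ≤ c·f(n) holds with c = 22/3125 ≈ 0.00704 < 1. So this is Case 3: T(n) = Θ(f(n)) = Θ(n^5).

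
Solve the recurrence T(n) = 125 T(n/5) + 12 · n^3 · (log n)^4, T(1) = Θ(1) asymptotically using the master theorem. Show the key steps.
T(n) = Θ(n^3 · (log n)^5)

Here log_5 125 = 3 and f(n) = 12 · n^3 · (log n)^4 = Θ(n^(log_5 125) · (log n)^4). This is the extended Case 2 of the master theorem (f matches the critical exponent up to log factors), giving T(n) = Θ(n^(log_5 125) · (log n)^(4+1)) = Θ(n^3 · (log n)^5).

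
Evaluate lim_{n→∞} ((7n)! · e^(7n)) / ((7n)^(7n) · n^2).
lim = 0

Stirling: (7n)! ~ sqrt(2π·7n) · (7n/e)^(7n). Hence
  (7n)! · e^(7n) / (7n)^(7n) ~ sqrt(2π·7n).
Dividing by n^2: sqrt(2π·7n) / n^2 = sqrt(2π·7) · n^((1−4)/2), so the expression behaves like sqrt(2π·7) · n^((1−4)/2) → 0.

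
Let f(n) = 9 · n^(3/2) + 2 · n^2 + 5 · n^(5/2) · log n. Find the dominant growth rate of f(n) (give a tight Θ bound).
f(n) ∈ Θ(n^(5/2) · log n)

Compare the terms by growth order. For large n, n^a · (log n)^b dominates n^a' · (log n)^b' iff a > a', or (a = a' and b > b'). Ranking the 3 terms shows the dominant one is 5 · n^(5/2) · log n. Hence f(n) ∈ Θ(n^(5/2) · log n).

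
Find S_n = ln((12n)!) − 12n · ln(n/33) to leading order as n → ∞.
S_n ~ 12n · (ln 396 − 1) + O(ln n)

Stirling: ln((12n)!) = 12n ln(12n) − 12n + O(ln n).
  S_n = 12n ln(12n) − 12n − 12n ln(n/33) + O(ln n)
      = 12n ln(12n) − 12n ln n + 12n ln 33 − 12n + O(ln n)
      = 12n ln 12 + 12n ln 33 − 12n + O(ln n)
      = 12n (ln 396 − 1) + O(ln n).
Numerically ln(396) − 1 ≈ 4.9814.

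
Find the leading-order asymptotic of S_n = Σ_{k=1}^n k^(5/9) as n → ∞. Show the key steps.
S_n ~ (9/14) · n^(14/9)

Integral comparison: Σ_{k=1}^n k^(5/9) = ∫_0^n x^(5/9) dx + O(n^(5/9)). The integral is n^(1 + 5/9) / (1 + 5/9) = n^((5+9)/9) / ((5+9)/9) = (9/14) · n^(14/9).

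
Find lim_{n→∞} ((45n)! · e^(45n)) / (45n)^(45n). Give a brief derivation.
lim = ∞

Stirling: (45n)! ~ sqrt(2π·45n) · (45n/e)^(45n). Hence
  (45n)! · e^(45n) / (45n)^(45n) ~ sqrt(2π·45n) = sqrt(2π·45) · sqrt(n) → ∞.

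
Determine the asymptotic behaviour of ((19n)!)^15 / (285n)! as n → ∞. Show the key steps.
((19n)!)^15/(285n)! ~ ((2π·19n)^(14/2) / sqrt(15)) · 15^(−15·19n)  →  0

Write N = 19n. Stirling: N! ~ sqrt(2π N)(N/e)^N and (15N)! ~ sqrt(2π·15N)·(15N/e)^(15N).
  (N!)^15/(15N)! ~ (2π N)^(15/2) (N/e)^(15N) / [sqrt(2π·15N) (15N/e)^(15N)]
     = (2π N)^(15/2) / sqrt(2π·15N) · (N/(15N))^(15N)
     = (2π N)^((15−1)/2) / sqrt(15) · 15^(−15N).
Since 15^15 > 1, the factor 15^(−15N) decays exponentially, so the ratio → 0. Substituting N = 19n gives the stated form.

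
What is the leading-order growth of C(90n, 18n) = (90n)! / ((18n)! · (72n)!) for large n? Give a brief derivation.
C(90n, 18n) ~ (3125/256)^(18n) · sqrt(5/(8π·18n))

Write N = 18n. Apply Stirling to each factorial:
  (5N)! ~ sqrt(2π·5N) · (5N/e)^(5N),
  N! ~ sqrt(2π N) · (N/e)^N,
  (4N)! ~ sqrt(2π·4N) · (4N/e)^(4N).
The exponential factors combine to (5N)^(5N) / (N^N · (4N)^(4N)) = 5^(5N)/4^(4N) = (5^5/4^4)^N = (3125/256)^N.
The square-root prefactors combine to sqrt(2π·5N) / (sqrt(2π N)·sqrt(2π·4N)) = sqrt(5 / (2π·4·N)) = sqrt(5/(8π·18n)).
Substituting N = 18n: C(90n, 18n) ~ (3125/256)^(18n) · sqrt(5/(8π·18n)).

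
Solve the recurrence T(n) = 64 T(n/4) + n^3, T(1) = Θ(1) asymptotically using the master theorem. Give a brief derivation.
T(n) = Θ(n^3 log n)

log_4 64 = 3, and f(n) = n^3 = Θ(n^(log_4 64)). This is Case 2 of the master theorem: T(n) = Θ(f(n) · log n) = Θ(n^3 log n).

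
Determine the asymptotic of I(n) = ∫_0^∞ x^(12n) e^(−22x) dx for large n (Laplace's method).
I(n) ~ (sqrt(2π·12n) / 22) · (12n/(22e))^(12n)

Write the integrand as exp(12n ln x − 22x) and set f(x) = 12n ln x − 22x. Then f'(x) = 12n/x − 22 = 0 at x* = 12n/22, and f''(x*) = −12n/x*^2 = −22^2/(12n). Laplace's method (interior maximum) gives
  I(n) ~ e^(f(x*)) · sqrt(2π / |f''(x*)|)
        = exp(12n ln(12n/22) − 12n) · sqrt(2π · 12n / 22^2)
        = (12n/22)^(12n) e^(−12n) · sqrt(2π·12n) / 22
        = (sqrt(2π·12n) / 22) · (12n/(22e))^(12n).
This matches Γ(12n+1)/22^(12n+1) with Stirling applied to Γ.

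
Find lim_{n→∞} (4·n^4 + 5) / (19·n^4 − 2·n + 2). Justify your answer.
lim = 4/19

For large n the leading n^4 terms dominate both numerator and denominator. Dividing top and bottom by n^4, every other term tends to 0, leaving 4/19.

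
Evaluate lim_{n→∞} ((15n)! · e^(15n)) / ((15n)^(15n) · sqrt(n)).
lim = sqrt(2π·15)

Stirling: (15n)! ~ sqrt(2π·15n) · (15n/e)^(15n). Hence
  (15n)! · e^(15n) / (15n)^(15n) ~ sqrt(2π·15n).
Dividing by sqrt(n): sqrt(2π·15n) / sqrt(n) = sqrt(2π·15) · n^((1−1)/2), so the limit is sqrt(2π·15).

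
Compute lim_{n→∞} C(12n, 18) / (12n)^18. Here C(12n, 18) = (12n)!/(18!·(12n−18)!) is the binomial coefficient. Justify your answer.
lim = 1/18! = 1/6402373705728000

With N = 12n → ∞: C(N, 18) / N^18 = [N(N−1)…(N−17)] / (18! · N^18) = (1/18!) · 1 · (1 − 1/(12n)) · … · (1 − 17/(12n)). Each factor → 1 as N → ∞, so the limit is 1/18! = 1/6402373705728000.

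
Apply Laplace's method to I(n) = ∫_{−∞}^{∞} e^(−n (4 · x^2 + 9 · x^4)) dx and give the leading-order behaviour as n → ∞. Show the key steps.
I(n) ~ sqrt(π/(4n))

φ(x) = 4 · x^2 + 9 · x^4 has its unique global minimum at x* = 0 (since φ'(x) = 8x + 36x^3 = 0 only at x = 0 for real x with both coefficients positive, and φ → ∞ as |x| → ∞). At x* = 0, φ(0) = 0 and φ''(0) = 8. Laplace's method then gives
  I(n) ~ sqrt(2π / (n · φ''(0))) · e^(−n φ(0)) = sqrt(2π / (8n)) = sqrt(π/(4n)).
The 9 · x^4 term contributes only at subleading order (an O(1/n) relative correction).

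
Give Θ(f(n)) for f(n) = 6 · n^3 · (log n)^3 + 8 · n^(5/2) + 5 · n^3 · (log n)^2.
f(n) ∈ Θ(n^3 · (log n)^3)

Compare the terms by growth order. For large n, n^a · (log n)^b dominates n^a' · (log n)^b' iff a > a', or (a = a' and b > b'). Ranking the 3 terms shows the dominant one is 6 · n^3 · (log n)^3. Hence f(n) ∈ Θ(n^3 · (log n)^3).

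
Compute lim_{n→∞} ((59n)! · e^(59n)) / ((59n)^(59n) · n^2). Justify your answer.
lim = 0

Stirling: (59n)! ~ sqrt(2π·59n) · (59n/e)^(59n). Hence
  (59n)! · e^(59n) / (59n)^(59n) ~ sqrt(2π·59n).
Dividing by n^2: sqrt(2π·59n) / n^2 = sqrt(2π·59) · n^((1−4)/2), so the expression behaves like sqrt(2π·59) · n^((1−4)/2) → 0.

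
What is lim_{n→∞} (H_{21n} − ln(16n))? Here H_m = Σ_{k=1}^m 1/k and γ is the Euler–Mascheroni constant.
lim = ln(21/16) + γ

By Euler-Maclaurin, H_m = ln m + γ + O(1/m). So
  H_{21n} − ln(16n) = ln(21n) + γ − ln(16n) + O(1/n)
                       = ln(21/16) + γ + O(1/n).
Hence the limit is ln(21/16) + γ.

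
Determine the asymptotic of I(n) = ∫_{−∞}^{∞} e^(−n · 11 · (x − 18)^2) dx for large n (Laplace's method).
I(n) = sqrt(π/(11n))

Here φ(x) = 11 · (x − 18)^2 has its unique minimum at x* = 18 with φ(x*) = 0 and φ''(x*) = 22. Laplace's method gives
  I(n) ~ e^(−n φ(x*)) · sqrt(2π / (n · φ''(x*))) = sqrt(2π / (22n)) = sqrt(π/(11n)).
This is exact: substituting u = (x − 18)·sqrt(11n) gives I(n) = (1/sqrt(11n)) ∫_{−∞}^{∞} e^(−u^2) du = sqrt(π/(11n)).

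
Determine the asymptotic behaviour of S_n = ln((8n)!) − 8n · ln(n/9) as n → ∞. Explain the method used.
S_n ~ 8n · (ln 72 − 1) + O(ln n)

Stirling: ln((8n)!) = 8n ln(8n) − 8n + O(ln n).
  S_n = 8n ln(8n) − 8n − 8n ln(n/9) + O(ln n)
      = 8n ln(8n) − 8n ln n + 8n ln 9 − 8n + O(ln n)
      = 8n ln 8 + 8n ln 9 − 8n + O(ln n)
      = 8n (ln 72 − 1) + O(ln n).
Numerically ln(72) − 1 ≈ 3.2767.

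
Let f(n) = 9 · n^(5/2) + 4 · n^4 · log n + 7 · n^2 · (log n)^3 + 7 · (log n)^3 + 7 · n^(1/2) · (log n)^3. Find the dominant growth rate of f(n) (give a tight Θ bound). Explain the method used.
f(n) ∈ Θ(n^4 · log n)

Compare the terms by growth order. For large n, n^a · (log n)^b dominates n^a' · (log n)^b' iff a > a', or (a = a' and b > b'). Ranking the 5 terms shows the dominant one is 4 · n^4 · log n. Hence f(n) ∈ Θ(n^4 · log n).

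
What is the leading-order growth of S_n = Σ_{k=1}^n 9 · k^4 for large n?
S_n ~ 9 · n^5 / 5

By integral comparison (Euler-Maclaurin), Σ_{k=1}^n 9 · k^4 = 9 · ∫_0^n x^4 dx + O(n^4) = 9 · n^5/5 + O(n^4). (Equivalently, Faulhaber's formula gives the same leading term.)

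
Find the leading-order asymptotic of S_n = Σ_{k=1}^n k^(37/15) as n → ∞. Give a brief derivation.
S_n ~ (15/52) · n^(52/15)

Integral comparison: Σ_{k=1}^n k^(37/15) = ∫_0^n x^(37/15) dx + O(n^(37/15)). The integral is n^(1 + 37/15) / (1 + 37/15) = n^((37+15)/15) / ((37+15)/15) = (15/52) · n^(52/15).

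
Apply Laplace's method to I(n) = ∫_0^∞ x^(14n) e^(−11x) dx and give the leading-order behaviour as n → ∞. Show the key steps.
I(n) ~ (sqrt(2π·14n) / 11) · (14n/(11e))^(14n)

Write the integrand as exp(14n ln x − 11x) and set f(x) = 14n ln x − 11x. Then f'(x) = 14n/x − 11 = 0 at x* = 14n/11, and f''(x*) = −14n/x*^2 = −11^2/(14n). Laplace's method (interior maximum) gives
  I(n) ~ e^(f(x*)) · sqrt(2π / |f''(x*)|)
        = exp(14n ln(14n/11) − 14n) · sqrt(2π · 14n / 11^2)
        = (14n/11)^(14n) e^(−14n) · sqrt(2π·14n) / 11
        = (sqrt(2π·14n) / 11) · (14n/(11e))^(14n).
This matches Γ(14n+1)/11^(14n+1) with Stirling applied to Γ.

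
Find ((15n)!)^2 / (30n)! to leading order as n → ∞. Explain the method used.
((15n)!)^2/(30n)! ~ ((2π·15n)^(1/2) / sqrt(2)) · 2^(−2·15n)  →  0

Write N = 15n. Stirling: N! ~ sqrt(2π N)(N/e)^N and (2N)! ~ sqrt(2π·2N)·(2N/e)^(2N).
  (N!)^2/(2N)! ~ (2π N)^(2/2) (N/e)^(2N) / [sqrt(2π·2N) (2N/e)^(2N)]
     = (2π N)^(2/2) / sqrt(2π·2N) · (N/(2N))^(2N)
     = (2π N)^((2−1)/2) / sqrt(2) · 2^(−2N).
Since 2^2 > 1, the factor 2^(−2N) decays exponentially, so the ratio → 0. Substituting N = 15n gives the stated form.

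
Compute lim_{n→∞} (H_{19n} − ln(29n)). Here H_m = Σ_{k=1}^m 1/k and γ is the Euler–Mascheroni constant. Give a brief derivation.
lim = ln(19/29) + γ

By Euler-Maclaurin, H_m = ln m + γ + O(1/m). So
  H_{19n} − ln(29n) = ln(19n) + γ − ln(29n) + O(1/n)
                       = ln(19/29) + γ + O(1/n).
Hence the limit is ln(19/29) + γ.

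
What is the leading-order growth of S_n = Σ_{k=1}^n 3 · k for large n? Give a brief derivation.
S_n ~ 3 · n^2 / 2

By integral comparison (Euler-Maclaurin), Σ_{k=1}^n 3 · k = 3 · ∫_0^n x^1 dx + O(n) = 3 · n^2/2 + O(n). (Equivalently, Faulhaber's formula gives the same leading term.)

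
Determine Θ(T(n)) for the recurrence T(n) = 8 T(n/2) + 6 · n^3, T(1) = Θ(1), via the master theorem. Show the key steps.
T(n) = Θ(n^3 log n)

log_2 8 = 3, and f(n) = 6 · n^3 = Θ(n^(log_2 8)). This is Case 2 of the master theorem: T(n) = Θ(f(n) · log n) = Θ(n^3 log n).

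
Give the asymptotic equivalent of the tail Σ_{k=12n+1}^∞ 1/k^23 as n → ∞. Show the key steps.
Σ_{k>12n} 1/k^23 ~ 1/(22 · (12n)^22)

Compare to the integral: ∫_{12n}^∞ x^(−23) dx = [−x^(−22)/22]_{12n}^∞ = 1/((23−1)·(12n)^22). Euler-Maclaurin then gives
  Σ_{k>12n} 1/k^23 = ∫_{12n}^∞ dx/x^23 − 1/(2·(12n)^23) + O(1/(12n)^24).
(Equivalently this is ζ(23) − Σ_{k≤12n} 1/k^23.)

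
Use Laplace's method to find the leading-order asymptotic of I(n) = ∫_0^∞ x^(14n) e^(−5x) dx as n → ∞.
I(n) ~ (sqrt(2π·14n) / 5) · (14n/(5e))^(14n)

Write the integrand as exp(14n ln x − 5x) and set f(x) = 14n ln x − 5x. Then f'(x) = 14n/x − 5 = 0 at x* = 14n/5, and f''(x*) = −14n/x*^2 = −5^2/(14n). Laplace's method (interior maximum) gives
  I(n) ~ e^(f(x*)) · sqrt(2π / |f''(x*)|)
        = exp(14n ln(14n/5) − 14n) · sqrt(2π · 14n / 5^2)
        = (14n/5)^(14n) e^(−14n) · sqrt(2π·14n) / 5
        = (sqrt(2π·14n) / 5) · (14n/(5e))^(14n).
This matches Γ(14n+1)/5^(14n+1) with Stirling applied to Γ.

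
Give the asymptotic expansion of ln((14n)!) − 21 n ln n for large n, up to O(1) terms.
ln((14n)!) − 21 n ln n = −7 n ln n + 14(ln 14 − 1) n + (1/2) ln(2π·14n) + O(1/n)

Stirling: ln((14n)!) = 14n ln(14n) − 14n + (1/2) ln(2π·14n) + O(1/n).
Expand 14n ln(14n) = 14n (ln n + ln 14) = 14n ln n + 14n ln 14.
Subtract 21n ln n: leading term is (14 − 21) n ln n = −7 n ln n. The next term is 14n ln 14 − 14n = 14(ln 14 − 1) n. Then the (1/2) ln(2π·14n) correction.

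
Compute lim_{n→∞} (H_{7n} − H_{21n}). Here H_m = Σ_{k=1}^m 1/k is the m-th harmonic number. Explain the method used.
lim = ln(7/21) = −ln 3

Euler-Maclaurin gives H_m = ln m + γ + 1/(2m) + O(1/m^2). The γ and O(1/m) terms cancel in the difference:
  H_{7n} − H_{21n} = ln(7n) − ln(21n) + O(1/n) = ln(7/21) + O(1/n).
Hence the limit is ln(7/21) = −ln 3.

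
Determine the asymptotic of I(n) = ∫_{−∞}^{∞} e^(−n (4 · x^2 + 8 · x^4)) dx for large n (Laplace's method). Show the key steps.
I(n) ~ sqrt(π/(4n))

φ(x) = 4 · x^2 + 8 · x^4 has its unique global minimum at x* = 0 (since φ'(x) = 8x + 32x^3 = 0 only at x = 0 for real x with both coefficients positive, and φ → ∞ as |x| → ∞). At x* = 0, φ(0) = 0 and φ''(0) = 8. Laplace's method then gives
  I(n) ~ sqrt(2π / (n · φ''(0))) · e^(−n φ(0)) = sqrt(2π / (8n)) = sqrt(π/(4n)).
The 8 · x^4 term contributes only at subleading order (an O(1/n) relative correction).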